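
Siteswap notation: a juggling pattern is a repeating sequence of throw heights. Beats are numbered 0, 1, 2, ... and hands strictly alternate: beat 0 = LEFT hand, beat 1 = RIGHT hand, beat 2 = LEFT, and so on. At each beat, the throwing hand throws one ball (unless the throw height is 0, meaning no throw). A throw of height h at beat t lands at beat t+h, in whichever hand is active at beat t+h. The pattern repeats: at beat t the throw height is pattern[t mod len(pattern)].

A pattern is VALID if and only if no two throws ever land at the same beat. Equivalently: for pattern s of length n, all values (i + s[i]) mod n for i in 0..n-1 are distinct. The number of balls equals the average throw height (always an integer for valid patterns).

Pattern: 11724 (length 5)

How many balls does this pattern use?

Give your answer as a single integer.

Answer: 3

Derivation:
Pattern = [1, 1, 7, 2, 4], length n = 5
  position 0: throw height = 1, running sum = 1
  position 1: throw height = 1, running sum = 2
  position 2: throw height = 7, running sum = 9
  position 3: throw height = 2, running sum = 11
  position 4: throw height = 4, running sum = 15
Total sum = 15; balls = sum / n = 15 / 5 = 3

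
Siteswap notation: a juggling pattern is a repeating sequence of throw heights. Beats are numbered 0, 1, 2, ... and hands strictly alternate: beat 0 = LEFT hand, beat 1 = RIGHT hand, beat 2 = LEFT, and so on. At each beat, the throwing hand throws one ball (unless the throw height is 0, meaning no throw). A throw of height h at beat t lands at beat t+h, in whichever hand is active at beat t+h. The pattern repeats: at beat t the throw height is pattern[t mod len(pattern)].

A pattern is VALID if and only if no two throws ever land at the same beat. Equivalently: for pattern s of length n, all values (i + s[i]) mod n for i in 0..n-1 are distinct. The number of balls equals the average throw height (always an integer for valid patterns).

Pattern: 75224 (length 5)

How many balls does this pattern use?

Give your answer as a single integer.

Answer: 4

Derivation:
Pattern = [7, 5, 2, 2, 4], length n = 5
  position 0: throw height = 7, running sum = 7
  position 1: throw height = 5, running sum = 12
  position 2: throw height = 2, running sum = 14
  position 3: throw height = 2, running sum = 16
  position 4: throw height = 4, running sum = 20
Total sum = 20; balls = sum / n = 20 / 5 = 4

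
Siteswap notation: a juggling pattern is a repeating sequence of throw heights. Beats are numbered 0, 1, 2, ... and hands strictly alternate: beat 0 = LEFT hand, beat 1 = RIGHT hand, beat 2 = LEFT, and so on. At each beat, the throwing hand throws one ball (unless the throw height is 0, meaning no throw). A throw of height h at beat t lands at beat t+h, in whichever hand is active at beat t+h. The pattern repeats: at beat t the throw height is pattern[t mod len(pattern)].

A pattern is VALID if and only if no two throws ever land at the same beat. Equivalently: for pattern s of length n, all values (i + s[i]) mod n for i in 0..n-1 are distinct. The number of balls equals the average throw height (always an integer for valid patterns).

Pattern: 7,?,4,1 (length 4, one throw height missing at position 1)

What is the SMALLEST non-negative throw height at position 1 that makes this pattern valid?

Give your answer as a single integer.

i=0: (0 + 7) mod 4 = 3
i=1: s[i]=? (unknown)
i=2: (2 + 4) mod 4 = 2
i=3: (3 + 1) mod 4 = 0
Known residues: [0, 2, 3]; need a permutation of 0..3, so missing residue r = 1
Need (1 + s) mod 4 = 1; smallest s = (1 - 1) mod 4 = 0

Answer: 0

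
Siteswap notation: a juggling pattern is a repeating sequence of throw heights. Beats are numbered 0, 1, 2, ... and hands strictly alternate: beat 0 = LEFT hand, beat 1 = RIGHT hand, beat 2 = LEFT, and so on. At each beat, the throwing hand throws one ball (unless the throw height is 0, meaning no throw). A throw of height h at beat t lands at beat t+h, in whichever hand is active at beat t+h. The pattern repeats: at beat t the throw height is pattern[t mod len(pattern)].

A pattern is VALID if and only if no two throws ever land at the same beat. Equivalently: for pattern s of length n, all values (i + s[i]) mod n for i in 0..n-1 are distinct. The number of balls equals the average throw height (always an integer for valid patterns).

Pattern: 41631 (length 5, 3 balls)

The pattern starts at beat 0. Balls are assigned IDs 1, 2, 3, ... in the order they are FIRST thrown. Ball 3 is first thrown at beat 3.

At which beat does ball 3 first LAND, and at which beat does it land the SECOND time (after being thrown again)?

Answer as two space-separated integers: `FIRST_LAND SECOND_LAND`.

Beat 0 (L): throw ball1 h=4 -> lands@4:L; in-air after throw: [b1@4:L]
Beat 1 (R): throw ball2 h=1 -> lands@2:L; in-air after throw: [b2@2:L b1@4:L]
Beat 2 (L): throw ball2 h=6 -> lands@8:L; in-air after throw: [b1@4:L b2@8:L]
Beat 3 (R): throw ball3 h=3 -> lands@6:L; in-air after throw: [b1@4:L b3@6:L b2@8:L]
Beat 4 (L): throw ball1 h=1 -> lands@5:R; in-air after throw: [b1@5:R b3@6:L b2@8:L]
Beat 5 (R): throw ball1 h=4 -> lands@9:R; in-air after throw: [b3@6:L b2@8:L b1@9:R]
Beat 6 (L): throw ball3 h=1 -> lands@7:R; in-air after throw: [b3@7:R b2@8:L b1@9:R]
Beat 7 (R): throw ball3 h=6 -> lands@13:R; in-air after throw: [b2@8:L b1@9:R b3@13:R]
Ball 3: thrown@3 h=3 -> first land @6; rethrown@6 h=1 -> second land @7

Answer: 6 7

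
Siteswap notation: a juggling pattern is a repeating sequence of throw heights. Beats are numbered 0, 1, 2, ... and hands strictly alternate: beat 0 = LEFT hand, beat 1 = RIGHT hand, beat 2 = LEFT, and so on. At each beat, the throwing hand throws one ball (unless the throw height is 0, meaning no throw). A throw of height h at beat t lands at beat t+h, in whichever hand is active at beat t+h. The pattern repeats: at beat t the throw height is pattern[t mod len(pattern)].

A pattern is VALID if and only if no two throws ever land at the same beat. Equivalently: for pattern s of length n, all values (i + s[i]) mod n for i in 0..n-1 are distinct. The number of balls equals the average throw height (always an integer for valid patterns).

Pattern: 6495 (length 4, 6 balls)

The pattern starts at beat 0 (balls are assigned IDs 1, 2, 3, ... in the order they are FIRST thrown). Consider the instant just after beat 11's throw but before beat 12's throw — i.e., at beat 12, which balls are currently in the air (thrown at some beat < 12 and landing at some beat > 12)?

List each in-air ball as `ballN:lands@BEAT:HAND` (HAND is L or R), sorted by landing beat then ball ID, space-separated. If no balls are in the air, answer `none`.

Beat 0 (L): throw ball1 h=6 -> lands@6:L; in-air after throw: [b1@6:L]
Beat 1 (R): throw ball2 h=4 -> lands@5:R; in-air after throw: [b2@5:R b1@6:L]
Beat 2 (L): throw ball3 h=9 -> lands@11:R; in-air after throw: [b2@5:R b1@6:L b3@11:R]
Beat 3 (R): throw ball4 h=5 -> lands@8:L; in-air after throw: [b2@5:R b1@6:L b4@8:L b3@11:R]
Beat 4 (L): throw ball5 h=6 -> lands@10:L; in-air after throw: [b2@5:R b1@6:L b4@8:L b5@10:L b3@11:R]
Beat 5 (R): throw ball2 h=4 -> lands@9:R; in-air after throw: [b1@6:L b4@8:L b2@9:R b5@10:L b3@11:R]
Beat 6 (L): throw ball1 h=9 -> lands@15:R; in-air after throw: [b4@8:L b2@9:R b5@10:L b3@11:R b1@15:R]
Beat 7 (R): throw ball6 h=5 -> lands@12:L; in-air after throw: [b4@8:L b2@9:R b5@10:L b3@11:R b6@12:L b1@15:R]
Beat 8 (L): throw ball4 h=6 -> lands@14:L; in-air after throw: [b2@9:R b5@10:L b3@11:R b6@12:L b4@14:L b1@15:R]
Beat 9 (R): throw ball2 h=4 -> lands@13:R; in-air after throw: [b5@10:L b3@11:R b6@12:L b2@13:R b4@14:L b1@15:R]
Beat 10 (L): throw ball5 h=9 -> lands@19:R; in-air after throw: [b3@11:R b6@12:L b2@13:R b4@14:L b1@15:R b5@19:R]
Beat 11 (R): throw ball3 h=5 -> lands@16:L; in-air after throw: [b6@12:L b2@13:R b4@14:L b1@15:R b3@16:L b5@19:R]
Beat 12 (L): throw ball6 h=6 -> lands@18:L; in-air after throw: [b2@13:R b4@14:L b1@15:R b3@16:L b6@18:L b5@19:R]

Answer: ball2:lands@13:R ball4:lands@14:L ball1:lands@15:R ball3:lands@16:L ball5:lands@19:R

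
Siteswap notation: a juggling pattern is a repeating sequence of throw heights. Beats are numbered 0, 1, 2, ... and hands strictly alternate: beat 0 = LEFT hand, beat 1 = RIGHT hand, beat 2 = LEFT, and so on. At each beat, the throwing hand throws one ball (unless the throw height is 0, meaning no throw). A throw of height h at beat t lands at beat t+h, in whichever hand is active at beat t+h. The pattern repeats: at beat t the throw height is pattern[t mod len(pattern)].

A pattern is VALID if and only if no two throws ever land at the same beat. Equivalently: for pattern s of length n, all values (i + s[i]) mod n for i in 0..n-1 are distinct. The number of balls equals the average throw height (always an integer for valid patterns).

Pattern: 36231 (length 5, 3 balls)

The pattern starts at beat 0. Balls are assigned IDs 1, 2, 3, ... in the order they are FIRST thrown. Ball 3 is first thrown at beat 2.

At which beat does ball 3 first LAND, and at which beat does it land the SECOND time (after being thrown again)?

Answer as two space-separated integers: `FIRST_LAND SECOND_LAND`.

Answer: 4 5

Derivation:
Beat 0 (L): throw ball1 h=3 -> lands@3:R; in-air after throw: [b1@3:R]
Beat 1 (R): throw ball2 h=6 -> lands@7:R; in-air after throw: [b1@3:R b2@7:R]
Beat 2 (L): throw ball3 h=2 -> lands@4:L; in-air after throw: [b1@3:R b3@4:L b2@7:R]
Beat 3 (R): throw ball1 h=3 -> lands@6:L; in-air after throw: [b3@4:L b1@6:L b2@7:R]
Beat 4 (L): throw ball3 h=1 -> lands@5:R; in-air after throw: [b3@5:R b1@6:L b2@7:R]
Beat 5 (R): throw ball3 h=3 -> lands@8:L; in-air after throw: [b1@6:L b2@7:R b3@8:L]
Ball 3: thrown@2 h=2 -> first land @4; rethrown@4 h=1 -> second land @5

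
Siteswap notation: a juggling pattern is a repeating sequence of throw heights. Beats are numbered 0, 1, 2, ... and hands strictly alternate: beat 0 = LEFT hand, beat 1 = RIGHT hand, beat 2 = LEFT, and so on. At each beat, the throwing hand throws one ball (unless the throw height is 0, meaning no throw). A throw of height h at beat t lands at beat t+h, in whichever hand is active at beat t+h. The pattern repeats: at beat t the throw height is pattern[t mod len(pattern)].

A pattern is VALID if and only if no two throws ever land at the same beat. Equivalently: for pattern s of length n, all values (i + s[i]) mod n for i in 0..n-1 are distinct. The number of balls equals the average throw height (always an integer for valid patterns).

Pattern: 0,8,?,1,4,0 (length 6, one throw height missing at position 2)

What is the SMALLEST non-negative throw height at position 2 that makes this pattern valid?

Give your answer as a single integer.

Answer: 5

Derivation:
i=0: (0 + 0) mod 6 = 0
i=1: (1 + 8) mod 6 = 3
i=2: s[i]=? (unknown)
i=3: (3 + 1) mod 6 = 4
i=4: (4 + 4) mod 6 = 2
i=5: (5 + 0) mod 6 = 5
Known residues: [0, 2, 3, 4, 5]; need a permutation of 0..5, so missing residue r = 1
Need (2 + s) mod 6 = 1; smallest s = (1 - 2) mod 6 = 5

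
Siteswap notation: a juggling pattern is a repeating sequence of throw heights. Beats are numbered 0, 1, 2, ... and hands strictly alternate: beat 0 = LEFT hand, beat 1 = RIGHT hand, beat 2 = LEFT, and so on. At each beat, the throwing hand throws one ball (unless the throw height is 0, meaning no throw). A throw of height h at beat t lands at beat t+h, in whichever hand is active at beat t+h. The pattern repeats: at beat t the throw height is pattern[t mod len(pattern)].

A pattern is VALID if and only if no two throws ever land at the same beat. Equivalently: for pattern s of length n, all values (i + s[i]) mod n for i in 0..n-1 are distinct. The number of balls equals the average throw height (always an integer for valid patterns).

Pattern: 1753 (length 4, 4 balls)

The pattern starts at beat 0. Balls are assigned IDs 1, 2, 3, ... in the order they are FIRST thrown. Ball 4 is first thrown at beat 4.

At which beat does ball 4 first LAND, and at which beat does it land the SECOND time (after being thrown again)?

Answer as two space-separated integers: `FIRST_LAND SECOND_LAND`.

Answer: 5 12

Derivation:
Beat 0 (L): throw ball1 h=1 -> lands@1:R; in-air after throw: [b1@1:R]
Beat 1 (R): throw ball1 h=7 -> lands@8:L; in-air after throw: [b1@8:L]
Beat 2 (L): throw ball2 h=5 -> lands@7:R; in-air after throw: [b2@7:R b1@8:L]
Beat 3 (R): throw ball3 h=3 -> lands@6:L; in-air after throw: [b3@6:L b2@7:R b1@8:L]
Beat 4 (L): throw ball4 h=1 -> lands@5:R; in-air after throw: [b4@5:R b3@6:L b2@7:R b1@8:L]
Beat 5 (R): throw ball4 h=7 -> lands@12:L; in-air after throw: [b3@6:L b2@7:R b1@8:L b4@12:L]
Beat 6 (L): throw ball3 h=5 -> lands@11:R; in-air after throw: [b2@7:R b1@8:L b3@11:R b4@12:L]
Beat 7 (R): throw ball2 h=3 -> lands@10:L; in-air after throw: [b1@8:L b2@10:L b3@11:R b4@12:L]
Beat 8 (L): throw ball1 h=1 -> lands@9:R; in-air after throw: [b1@9:R b2@10:L b3@11:R b4@12:L]
Beat 9 (R): throw ball1 h=7 -> lands@16:L; in-air after throw: [b2@10:L b3@11:R b4@12:L b1@16:L]
Beat 10 (L): throw ball2 h=5 -> lands@15:R; in-air after throw: [b3@11:R b4@12:L b2@15:R b1@16:L]
Beat 11 (R): throw ball3 h=3 -> lands@14:L; in-air after throw: [b4@12:L b3@14:L b2@15:R b1@16:L]
Beat 12 (L): throw ball4 h=1 -> lands@13:R; in-air after throw: [b4@13:R b3@14:L b2@15:R b1@16:L]
Ball 4: thrown@4 h=1 -> first land @5; rethrown@5 h=7 -> second land @12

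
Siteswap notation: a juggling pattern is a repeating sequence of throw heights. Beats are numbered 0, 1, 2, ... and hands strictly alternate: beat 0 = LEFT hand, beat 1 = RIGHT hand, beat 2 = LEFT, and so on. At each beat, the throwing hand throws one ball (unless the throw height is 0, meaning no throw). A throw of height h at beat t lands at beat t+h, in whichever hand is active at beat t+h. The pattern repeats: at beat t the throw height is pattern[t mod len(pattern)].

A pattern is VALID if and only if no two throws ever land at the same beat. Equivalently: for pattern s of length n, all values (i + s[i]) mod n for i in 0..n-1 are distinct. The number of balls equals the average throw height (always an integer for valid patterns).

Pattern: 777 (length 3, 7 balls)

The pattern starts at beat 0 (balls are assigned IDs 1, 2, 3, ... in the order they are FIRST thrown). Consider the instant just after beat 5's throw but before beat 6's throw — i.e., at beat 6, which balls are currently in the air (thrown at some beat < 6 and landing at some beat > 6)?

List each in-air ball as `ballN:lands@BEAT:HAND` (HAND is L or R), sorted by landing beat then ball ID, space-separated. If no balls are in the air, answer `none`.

Beat 0 (L): throw ball1 h=7 -> lands@7:R; in-air after throw: [b1@7:R]
Beat 1 (R): throw ball2 h=7 -> lands@8:L; in-air after throw: [b1@7:R b2@8:L]
Beat 2 (L): throw ball3 h=7 -> lands@9:R; in-air after throw: [b1@7:R b2@8:L b3@9:R]
Beat 3 (R): throw ball4 h=7 -> lands@10:L; in-air after throw: [b1@7:R b2@8:L b3@9:R b4@10:L]
Beat 4 (L): throw ball5 h=7 -> lands@11:R; in-air after throw: [b1@7:R b2@8:L b3@9:R b4@10:L b5@11:R]
Beat 5 (R): throw ball6 h=7 -> lands@12:L; in-air after throw: [b1@7:R b2@8:L b3@9:R b4@10:L b5@11:R b6@12:L]
Beat 6 (L): throw ball7 h=7 -> lands@13:R; in-air after throw: [b1@7:R b2@8:L b3@9:R b4@10:L b5@11:R b6@12:L b7@13:R]

Answer: ball1:lands@7:R ball2:lands@8:L ball3:lands@9:R ball4:lands@10:L ball5:lands@11:R ball6:lands@12:L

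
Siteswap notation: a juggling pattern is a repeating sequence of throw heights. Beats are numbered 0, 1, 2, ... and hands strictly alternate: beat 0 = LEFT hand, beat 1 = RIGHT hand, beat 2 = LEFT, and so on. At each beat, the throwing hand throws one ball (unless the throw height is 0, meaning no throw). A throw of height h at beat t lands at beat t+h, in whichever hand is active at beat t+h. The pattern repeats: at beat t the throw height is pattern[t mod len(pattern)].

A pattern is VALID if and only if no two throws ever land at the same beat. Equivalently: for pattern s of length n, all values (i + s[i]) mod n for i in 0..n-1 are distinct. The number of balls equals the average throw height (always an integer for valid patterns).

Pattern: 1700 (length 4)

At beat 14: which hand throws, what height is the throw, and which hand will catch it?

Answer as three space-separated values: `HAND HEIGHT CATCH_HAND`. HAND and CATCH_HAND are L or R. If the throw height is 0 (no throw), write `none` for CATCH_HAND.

Beat 14: 14 mod 2 = 0, so hand = L
Throw height = pattern[14 mod 4] = pattern[2] = 0

Answer: L 0 none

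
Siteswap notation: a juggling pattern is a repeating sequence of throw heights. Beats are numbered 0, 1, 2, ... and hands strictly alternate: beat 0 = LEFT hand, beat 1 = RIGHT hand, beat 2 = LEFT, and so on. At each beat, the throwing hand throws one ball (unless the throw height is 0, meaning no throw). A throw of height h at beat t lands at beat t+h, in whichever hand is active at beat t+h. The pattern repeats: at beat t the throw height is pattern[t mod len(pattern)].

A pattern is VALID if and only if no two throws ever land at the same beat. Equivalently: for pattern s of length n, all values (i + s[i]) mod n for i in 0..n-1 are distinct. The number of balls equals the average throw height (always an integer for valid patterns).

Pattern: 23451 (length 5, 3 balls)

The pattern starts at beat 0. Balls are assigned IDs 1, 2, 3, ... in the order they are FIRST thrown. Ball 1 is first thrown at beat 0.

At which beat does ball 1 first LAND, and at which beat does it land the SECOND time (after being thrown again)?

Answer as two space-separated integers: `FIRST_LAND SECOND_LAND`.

Beat 0 (L): throw ball1 h=2 -> lands@2:L; in-air after throw: [b1@2:L]
Beat 1 (R): throw ball2 h=3 -> lands@4:L; in-air after throw: [b1@2:L b2@4:L]
Beat 2 (L): throw ball1 h=4 -> lands@6:L; in-air after throw: [b2@4:L b1@6:L]
Beat 3 (R): throw ball3 h=5 -> lands@8:L; in-air after throw: [b2@4:L b1@6:L b3@8:L]
Beat 4 (L): throw ball2 h=1 -> lands@5:R; in-air after throw: [b2@5:R b1@6:L b3@8:L]
Beat 5 (R): throw ball2 h=2 -> lands@7:R; in-air after throw: [b1@6:L b2@7:R b3@8:L]
Beat 6 (L): throw ball1 h=3 -> lands@9:R; in-air after throw: [b2@7:R b3@8:L b1@9:R]
Ball 1: thrown@0 h=2 -> first land @2; rethrown@2 h=4 -> second land @6

Answer: 2 6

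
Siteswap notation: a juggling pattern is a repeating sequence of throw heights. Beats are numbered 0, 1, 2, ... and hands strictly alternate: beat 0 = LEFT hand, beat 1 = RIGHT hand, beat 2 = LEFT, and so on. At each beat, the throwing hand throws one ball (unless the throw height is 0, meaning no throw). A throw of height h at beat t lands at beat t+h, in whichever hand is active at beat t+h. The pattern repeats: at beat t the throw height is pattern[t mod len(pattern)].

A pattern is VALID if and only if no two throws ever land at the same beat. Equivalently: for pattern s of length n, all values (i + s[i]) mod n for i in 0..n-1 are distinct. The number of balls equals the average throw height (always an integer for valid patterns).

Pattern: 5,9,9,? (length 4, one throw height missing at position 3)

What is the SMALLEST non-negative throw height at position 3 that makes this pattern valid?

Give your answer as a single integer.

Answer: 1

Derivation:
i=0: (0 + 5) mod 4 = 1
i=1: (1 + 9) mod 4 = 2
i=2: (2 + 9) mod 4 = 3
i=3: s[i]=? (unknown)
Known residues: [1, 2, 3]; need a permutation of 0..3, so missing residue r = 0
Need (3 + s) mod 4 = 0; smallest s = (0 - 3) mod 4 = 1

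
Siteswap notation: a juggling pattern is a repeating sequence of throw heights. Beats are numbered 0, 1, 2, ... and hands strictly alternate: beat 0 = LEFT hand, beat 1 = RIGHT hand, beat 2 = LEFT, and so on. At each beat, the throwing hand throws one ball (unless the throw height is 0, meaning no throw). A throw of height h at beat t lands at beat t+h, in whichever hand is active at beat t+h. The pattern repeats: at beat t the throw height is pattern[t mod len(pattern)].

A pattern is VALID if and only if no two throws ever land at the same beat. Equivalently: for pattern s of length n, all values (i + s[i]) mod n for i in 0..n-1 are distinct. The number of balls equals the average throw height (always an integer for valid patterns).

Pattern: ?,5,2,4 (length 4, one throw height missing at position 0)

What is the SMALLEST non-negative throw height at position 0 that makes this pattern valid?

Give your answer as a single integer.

Answer: 1

Derivation:
i=0: s[i]=? (unknown)
i=1: (1 + 5) mod 4 = 2
i=2: (2 + 2) mod 4 = 0
i=3: (3 + 4) mod 4 = 3
Known residues: [0, 2, 3]; need a permutation of 0..3, so missing residue r = 1
Need (0 + s) mod 4 = 1; smallest s = (1 - 0) mod 4 = 1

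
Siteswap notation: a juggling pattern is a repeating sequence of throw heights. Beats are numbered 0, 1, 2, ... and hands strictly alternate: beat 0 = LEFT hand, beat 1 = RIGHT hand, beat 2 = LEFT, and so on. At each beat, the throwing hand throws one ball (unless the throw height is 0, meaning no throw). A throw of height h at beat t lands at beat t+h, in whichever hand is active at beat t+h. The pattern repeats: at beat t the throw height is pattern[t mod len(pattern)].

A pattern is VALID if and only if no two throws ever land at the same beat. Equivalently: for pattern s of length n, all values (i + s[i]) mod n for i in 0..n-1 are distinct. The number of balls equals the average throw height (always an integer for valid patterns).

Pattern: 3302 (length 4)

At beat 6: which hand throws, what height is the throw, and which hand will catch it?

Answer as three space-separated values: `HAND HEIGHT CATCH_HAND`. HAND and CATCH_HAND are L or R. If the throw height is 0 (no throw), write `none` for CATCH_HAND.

Beat 6: 6 mod 2 = 0, so hand = L
Throw height = pattern[6 mod 4] = pattern[2] = 0

Answer: L 0 none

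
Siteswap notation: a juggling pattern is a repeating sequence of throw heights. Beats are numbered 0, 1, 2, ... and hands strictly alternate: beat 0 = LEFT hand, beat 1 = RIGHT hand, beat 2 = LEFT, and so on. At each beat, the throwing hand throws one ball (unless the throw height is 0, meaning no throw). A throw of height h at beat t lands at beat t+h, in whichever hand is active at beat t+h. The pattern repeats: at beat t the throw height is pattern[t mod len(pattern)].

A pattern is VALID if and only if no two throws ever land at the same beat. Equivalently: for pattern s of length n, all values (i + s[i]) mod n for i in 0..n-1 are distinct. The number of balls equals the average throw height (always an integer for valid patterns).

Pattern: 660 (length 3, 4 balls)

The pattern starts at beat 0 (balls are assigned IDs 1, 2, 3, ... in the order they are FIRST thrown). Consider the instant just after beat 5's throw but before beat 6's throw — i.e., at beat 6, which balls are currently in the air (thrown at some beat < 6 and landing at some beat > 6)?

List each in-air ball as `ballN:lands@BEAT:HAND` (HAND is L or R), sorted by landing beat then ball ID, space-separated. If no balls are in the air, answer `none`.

Answer: ball2:lands@7:R ball3:lands@9:R ball4:lands@10:L

Derivation:
Beat 0 (L): throw ball1 h=6 -> lands@6:L; in-air after throw: [b1@6:L]
Beat 1 (R): throw ball2 h=6 -> lands@7:R; in-air after throw: [b1@6:L b2@7:R]
Beat 3 (R): throw ball3 h=6 -> lands@9:R; in-air after throw: [b1@6:L b2@7:R b3@9:R]
Beat 4 (L): throw ball4 h=6 -> lands@10:L; in-air after throw: [b1@6:L b2@7:R b3@9:R b4@10:L]
Beat 6 (L): throw ball1 h=6 -> lands@12:L; in-air after throw: [b2@7:R b3@9:R b4@10:L b1@12:L]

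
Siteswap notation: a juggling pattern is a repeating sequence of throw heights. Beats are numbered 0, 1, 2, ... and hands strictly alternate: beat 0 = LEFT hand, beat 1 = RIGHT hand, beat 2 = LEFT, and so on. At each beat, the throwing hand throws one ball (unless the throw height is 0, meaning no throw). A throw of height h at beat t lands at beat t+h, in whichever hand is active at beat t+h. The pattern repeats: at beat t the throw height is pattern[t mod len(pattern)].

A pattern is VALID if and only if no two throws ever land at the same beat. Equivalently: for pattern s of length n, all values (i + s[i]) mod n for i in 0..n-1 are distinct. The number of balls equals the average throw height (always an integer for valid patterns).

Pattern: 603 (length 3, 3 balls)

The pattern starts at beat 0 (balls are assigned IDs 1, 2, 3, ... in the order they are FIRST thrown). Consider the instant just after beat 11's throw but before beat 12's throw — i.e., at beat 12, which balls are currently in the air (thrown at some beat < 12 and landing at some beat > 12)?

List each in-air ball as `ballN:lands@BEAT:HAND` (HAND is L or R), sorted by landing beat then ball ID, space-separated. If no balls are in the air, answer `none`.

Answer: ball2:lands@14:L ball3:lands@15:R

Derivation:
Beat 0 (L): throw ball1 h=6 -> lands@6:L; in-air after throw: [b1@6:L]
Beat 2 (L): throw ball2 h=3 -> lands@5:R; in-air after throw: [b2@5:R b1@6:L]
Beat 3 (R): throw ball3 h=6 -> lands@9:R; in-air after throw: [b2@5:R b1@6:L b3@9:R]
Beat 5 (R): throw ball2 h=3 -> lands@8:L; in-air after throw: [b1@6:L b2@8:L b3@9:R]
Beat 6 (L): throw ball1 h=6 -> lands@12:L; in-air after throw: [b2@8:L b3@9:R b1@12:L]
Beat 8 (L): throw ball2 h=3 -> lands@11:R; in-air after throw: [b3@9:R b2@11:R b1@12:L]
Beat 9 (R): throw ball3 h=6 -> lands@15:R; in-air after throw: [b2@11:R b1@12:L b3@15:R]
Beat 11 (R): throw ball2 h=3 -> lands@14:L; in-air after throw: [b1@12:L b2@14:L b3@15:R]
Beat 12 (L): throw ball1 h=6 -> lands@18:L; in-air after throw: [b2@14:L b3@15:R b1@18:L]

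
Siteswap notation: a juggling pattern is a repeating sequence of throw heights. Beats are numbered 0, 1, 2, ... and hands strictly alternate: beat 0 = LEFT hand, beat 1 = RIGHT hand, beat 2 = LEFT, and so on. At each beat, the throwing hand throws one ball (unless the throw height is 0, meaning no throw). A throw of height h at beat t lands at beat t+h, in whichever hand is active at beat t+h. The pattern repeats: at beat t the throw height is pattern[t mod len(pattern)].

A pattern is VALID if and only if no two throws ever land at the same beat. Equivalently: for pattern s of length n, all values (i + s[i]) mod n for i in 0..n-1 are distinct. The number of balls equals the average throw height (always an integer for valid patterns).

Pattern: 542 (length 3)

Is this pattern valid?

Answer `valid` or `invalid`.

i=0: (i + s[i]) mod n = (0 + 5) mod 3 = 2
i=1: (i + s[i]) mod n = (1 + 4) mod 3 = 2
i=2: (i + s[i]) mod n = (2 + 2) mod 3 = 1
Residues: [2, 2, 1], distinct: False

Answer: invalid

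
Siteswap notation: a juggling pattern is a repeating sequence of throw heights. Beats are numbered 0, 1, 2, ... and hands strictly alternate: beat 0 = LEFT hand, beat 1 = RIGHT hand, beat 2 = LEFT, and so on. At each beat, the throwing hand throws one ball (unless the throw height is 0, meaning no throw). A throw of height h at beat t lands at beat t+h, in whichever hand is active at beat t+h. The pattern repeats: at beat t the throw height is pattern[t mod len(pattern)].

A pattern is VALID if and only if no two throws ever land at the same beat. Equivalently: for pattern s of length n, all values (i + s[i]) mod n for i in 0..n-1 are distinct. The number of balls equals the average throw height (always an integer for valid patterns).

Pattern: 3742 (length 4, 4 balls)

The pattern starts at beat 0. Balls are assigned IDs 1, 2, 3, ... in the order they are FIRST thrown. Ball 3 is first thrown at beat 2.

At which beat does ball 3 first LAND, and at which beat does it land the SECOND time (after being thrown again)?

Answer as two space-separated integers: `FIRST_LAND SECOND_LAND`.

Beat 0 (L): throw ball1 h=3 -> lands@3:R; in-air after throw: [b1@3:R]
Beat 1 (R): throw ball2 h=7 -> lands@8:L; in-air after throw: [b1@3:R b2@8:L]
Beat 2 (L): throw ball3 h=4 -> lands@6:L; in-air after throw: [b1@3:R b3@6:L b2@8:L]
Beat 3 (R): throw ball1 h=2 -> lands@5:R; in-air after throw: [b1@5:R b3@6:L b2@8:L]
Beat 4 (L): throw ball4 h=3 -> lands@7:R; in-air after throw: [b1@5:R b3@6:L b4@7:R b2@8:L]
Beat 5 (R): throw ball1 h=7 -> lands@12:L; in-air after throw: [b3@6:L b4@7:R b2@8:L b1@12:L]
Beat 6 (L): throw ball3 h=4 -> lands@10:L; in-air after throw: [b4@7:R b2@8:L b3@10:L b1@12:L]
Beat 7 (R): throw ball4 h=2 -> lands@9:R; in-air after throw: [b2@8:L b4@9:R b3@10:L b1@12:L]
Beat 8 (L): throw ball2 h=3 -> lands@11:R; in-air after throw: [b4@9:R b3@10:L b2@11:R b1@12:L]
Beat 9 (R): throw ball4 h=7 -> lands@16:L; in-air after throw: [b3@10:L b2@11:R b1@12:L b4@16:L]
Beat 10 (L): throw ball3 h=4 -> lands@14:L; in-air after throw: [b2@11:R b1@12:L b3@14:L b4@16:L]
Ball 3: thrown@2 h=4 -> first land @6; rethrown@6 h=4 -> second land @10

Answer: 6 10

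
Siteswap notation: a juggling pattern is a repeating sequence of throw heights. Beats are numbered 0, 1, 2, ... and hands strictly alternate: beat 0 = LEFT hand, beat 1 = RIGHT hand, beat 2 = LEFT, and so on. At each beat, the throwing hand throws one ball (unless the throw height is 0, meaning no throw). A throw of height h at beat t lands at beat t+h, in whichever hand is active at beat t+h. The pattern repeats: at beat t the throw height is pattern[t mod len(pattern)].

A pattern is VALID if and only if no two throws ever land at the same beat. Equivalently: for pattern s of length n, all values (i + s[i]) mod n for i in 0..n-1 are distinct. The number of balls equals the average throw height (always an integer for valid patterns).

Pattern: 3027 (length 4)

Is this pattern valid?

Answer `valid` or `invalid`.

i=0: (i + s[i]) mod n = (0 + 3) mod 4 = 3
i=1: (i + s[i]) mod n = (1 + 0) mod 4 = 1
i=2: (i + s[i]) mod n = (2 + 2) mod 4 = 0
i=3: (i + s[i]) mod n = (3 + 7) mod 4 = 2
Residues: [3, 1, 0, 2], distinct: True

Answer: valid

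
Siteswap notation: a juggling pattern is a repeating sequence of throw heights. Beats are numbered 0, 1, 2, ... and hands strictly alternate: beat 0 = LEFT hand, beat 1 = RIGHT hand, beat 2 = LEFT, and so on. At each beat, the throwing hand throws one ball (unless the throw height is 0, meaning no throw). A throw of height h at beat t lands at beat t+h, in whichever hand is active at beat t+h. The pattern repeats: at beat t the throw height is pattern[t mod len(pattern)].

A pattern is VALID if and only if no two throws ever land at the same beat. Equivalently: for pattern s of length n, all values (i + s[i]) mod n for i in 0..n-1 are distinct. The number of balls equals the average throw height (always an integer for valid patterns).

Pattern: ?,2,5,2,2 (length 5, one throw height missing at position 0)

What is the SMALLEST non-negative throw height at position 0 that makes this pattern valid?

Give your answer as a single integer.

i=0: s[i]=? (unknown)
i=1: (1 + 2) mod 5 = 3
i=2: (2 + 5) mod 5 = 2
i=3: (3 + 2) mod 5 = 0
i=4: (4 + 2) mod 5 = 1
Known residues: [0, 1, 2, 3]; need a permutation of 0..4, so missing residue r = 4
Need (0 + s) mod 5 = 4; smallest s = (4 - 0) mod 5 = 4

Answer: 4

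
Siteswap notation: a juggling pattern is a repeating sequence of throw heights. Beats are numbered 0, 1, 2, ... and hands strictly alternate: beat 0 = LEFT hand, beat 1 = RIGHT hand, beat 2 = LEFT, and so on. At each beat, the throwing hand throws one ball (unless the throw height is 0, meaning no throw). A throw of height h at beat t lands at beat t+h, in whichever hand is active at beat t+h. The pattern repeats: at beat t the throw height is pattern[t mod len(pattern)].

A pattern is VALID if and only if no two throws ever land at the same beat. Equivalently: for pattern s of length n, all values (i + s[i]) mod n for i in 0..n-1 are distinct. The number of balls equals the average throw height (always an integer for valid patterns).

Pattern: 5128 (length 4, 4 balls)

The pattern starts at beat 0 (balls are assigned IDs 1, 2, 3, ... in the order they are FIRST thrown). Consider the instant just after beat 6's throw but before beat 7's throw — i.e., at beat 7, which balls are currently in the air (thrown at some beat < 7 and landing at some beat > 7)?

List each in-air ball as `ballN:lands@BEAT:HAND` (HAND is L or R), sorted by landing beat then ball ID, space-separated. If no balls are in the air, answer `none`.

Answer: ball1:lands@8:L ball2:lands@9:R ball3:lands@11:R

Derivation:
Beat 0 (L): throw ball1 h=5 -> lands@5:R; in-air after throw: [b1@5:R]
Beat 1 (R): throw ball2 h=1 -> lands@2:L; in-air after throw: [b2@2:L b1@5:R]
Beat 2 (L): throw ball2 h=2 -> lands@4:L; in-air after throw: [b2@4:L b1@5:R]
Beat 3 (R): throw ball3 h=8 -> lands@11:R; in-air after throw: [b2@4:L b1@5:R b3@11:R]
Beat 4 (L): throw ball2 h=5 -> lands@9:R; in-air after throw: [b1@5:R b2@9:R b3@11:R]
Beat 5 (R): throw ball1 h=1 -> lands@6:L; in-air after throw: [b1@6:L b2@9:R b3@11:R]
Beat 6 (L): throw ball1 h=2 -> lands@8:L; in-air after throw: [b1@8:L b2@9:R b3@11:R]
Beat 7 (R): throw ball4 h=8 -> lands@15:R; in-air after throw: [b1@8:L b2@9:R b3@11:R b4@15:R]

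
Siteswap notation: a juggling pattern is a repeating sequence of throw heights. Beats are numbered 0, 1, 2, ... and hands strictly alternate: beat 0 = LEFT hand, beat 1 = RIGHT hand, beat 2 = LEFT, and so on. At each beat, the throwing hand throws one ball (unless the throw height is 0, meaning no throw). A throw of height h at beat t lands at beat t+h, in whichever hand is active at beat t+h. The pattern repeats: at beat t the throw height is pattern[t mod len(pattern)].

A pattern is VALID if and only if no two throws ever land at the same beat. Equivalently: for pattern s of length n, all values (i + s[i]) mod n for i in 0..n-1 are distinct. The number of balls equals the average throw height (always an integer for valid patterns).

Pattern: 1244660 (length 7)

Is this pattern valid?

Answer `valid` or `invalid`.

Answer: invalid

Derivation:
i=0: (i + s[i]) mod n = (0 + 1) mod 7 = 1
i=1: (i + s[i]) mod n = (1 + 2) mod 7 = 3
i=2: (i + s[i]) mod n = (2 + 4) mod 7 = 6
i=3: (i + s[i]) mod n = (3 + 4) mod 7 = 0
i=4: (i + s[i]) mod n = (4 + 6) mod 7 = 3
i=5: (i + s[i]) mod n = (5 + 6) mod 7 = 4
i=6: (i + s[i]) mod n = (6 + 0) mod 7 = 6
Residues: [1, 3, 6, 0, 3, 4, 6], distinct: False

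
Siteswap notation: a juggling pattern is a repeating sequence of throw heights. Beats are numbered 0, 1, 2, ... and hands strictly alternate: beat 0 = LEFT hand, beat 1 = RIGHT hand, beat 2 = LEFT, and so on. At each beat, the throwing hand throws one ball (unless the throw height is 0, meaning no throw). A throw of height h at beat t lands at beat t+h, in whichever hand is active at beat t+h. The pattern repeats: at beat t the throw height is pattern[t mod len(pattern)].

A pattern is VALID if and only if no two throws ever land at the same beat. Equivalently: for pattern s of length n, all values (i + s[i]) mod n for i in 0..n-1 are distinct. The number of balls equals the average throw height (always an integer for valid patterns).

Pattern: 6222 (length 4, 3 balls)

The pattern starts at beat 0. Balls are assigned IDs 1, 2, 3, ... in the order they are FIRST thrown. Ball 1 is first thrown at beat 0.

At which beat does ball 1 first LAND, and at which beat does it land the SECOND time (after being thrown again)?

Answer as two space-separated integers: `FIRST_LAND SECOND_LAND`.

Beat 0 (L): throw ball1 h=6 -> lands@6:L; in-air after throw: [b1@6:L]
Beat 1 (R): throw ball2 h=2 -> lands@3:R; in-air after throw: [b2@3:R b1@6:L]
Beat 2 (L): throw ball3 h=2 -> lands@4:L; in-air after throw: [b2@3:R b3@4:L b1@6:L]
Beat 3 (R): throw ball2 h=2 -> lands@5:R; in-air after throw: [b3@4:L b2@5:R b1@6:L]
Beat 4 (L): throw ball3 h=6 -> lands@10:L; in-air after throw: [b2@5:R b1@6:L b3@10:L]
Beat 5 (R): throw ball2 h=2 -> lands@7:R; in-air after throw: [b1@6:L b2@7:R b3@10:L]
Beat 6 (L): throw ball1 h=2 -> lands@8:L; in-air after throw: [b2@7:R b1@8:L b3@10:L]
Beat 7 (R): throw ball2 h=2 -> lands@9:R; in-air after throw: [b1@8:L b2@9:R b3@10:L]
Beat 8 (L): throw ball1 h=6 -> lands@14:L; in-air after throw: [b2@9:R b3@10:L b1@14:L]
Ball 1: thrown@0 h=6 -> first land @6; rethrown@6 h=2 -> second land @8

Answer: 6 8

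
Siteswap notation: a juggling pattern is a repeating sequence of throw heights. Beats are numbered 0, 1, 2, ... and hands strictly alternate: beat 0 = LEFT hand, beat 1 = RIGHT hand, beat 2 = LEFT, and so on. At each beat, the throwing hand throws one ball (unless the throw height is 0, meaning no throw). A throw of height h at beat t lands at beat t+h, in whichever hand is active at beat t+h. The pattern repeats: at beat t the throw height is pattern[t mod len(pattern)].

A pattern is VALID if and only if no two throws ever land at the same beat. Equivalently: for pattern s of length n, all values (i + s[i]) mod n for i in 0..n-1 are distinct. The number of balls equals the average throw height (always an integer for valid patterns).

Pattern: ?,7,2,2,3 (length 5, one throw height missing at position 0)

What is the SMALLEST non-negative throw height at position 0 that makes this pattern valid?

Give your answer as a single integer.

i=0: s[i]=? (unknown)
i=1: (1 + 7) mod 5 = 3
i=2: (2 + 2) mod 5 = 4
i=3: (3 + 2) mod 5 = 0
i=4: (4 + 3) mod 5 = 2
Known residues: [0, 2, 3, 4]; need a permutation of 0..4, so missing residue r = 1
Need (0 + s) mod 5 = 1; smallest s = (1 - 0) mod 5 = 1

Answer: 1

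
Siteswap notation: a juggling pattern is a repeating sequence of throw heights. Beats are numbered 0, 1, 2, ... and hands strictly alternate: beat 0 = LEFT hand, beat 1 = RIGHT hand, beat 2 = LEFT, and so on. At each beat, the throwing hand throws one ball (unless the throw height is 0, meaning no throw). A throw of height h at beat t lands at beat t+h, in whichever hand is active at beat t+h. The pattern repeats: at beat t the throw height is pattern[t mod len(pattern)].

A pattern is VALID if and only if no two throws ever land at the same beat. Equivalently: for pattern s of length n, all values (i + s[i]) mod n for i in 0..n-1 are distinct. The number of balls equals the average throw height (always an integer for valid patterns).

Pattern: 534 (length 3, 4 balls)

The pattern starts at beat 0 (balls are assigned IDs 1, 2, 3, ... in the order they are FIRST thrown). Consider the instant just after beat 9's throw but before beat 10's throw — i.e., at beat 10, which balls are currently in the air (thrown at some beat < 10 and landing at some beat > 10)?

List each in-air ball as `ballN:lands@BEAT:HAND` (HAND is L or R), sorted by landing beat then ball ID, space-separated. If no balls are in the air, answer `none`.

Answer: ball3:lands@11:R ball4:lands@12:L ball1:lands@14:L

Derivation:
Beat 0 (L): throw ball1 h=5 -> lands@5:R; in-air after throw: [b1@5:R]
Beat 1 (R): throw ball2 h=3 -> lands@4:L; in-air after throw: [b2@4:L b1@5:R]
Beat 2 (L): throw ball3 h=4 -> lands@6:L; in-air after throw: [b2@4:L b1@5:R b3@6:L]
Beat 3 (R): throw ball4 h=5 -> lands@8:L; in-air after throw: [b2@4:L b1@5:R b3@6:L b4@8:L]
Beat 4 (L): throw ball2 h=3 -> lands@7:R; in-air after throw: [b1@5:R b3@6:L b2@7:R b4@8:L]
Beat 5 (R): throw ball1 h=4 -> lands@9:R; in-air after throw: [b3@6:L b2@7:R b4@8:L b1@9:R]
Beat 6 (L): throw ball3 h=5 -> lands@11:R; in-air after throw: [b2@7:R b4@8:L b1@9:R b3@11:R]
Beat 7 (R): throw ball2 h=3 -> lands@10:L; in-air after throw: [b4@8:L b1@9:R b2@10:L b3@11:R]
Beat 8 (L): throw ball4 h=4 -> lands@12:L; in-air after throw: [b1@9:R b2@10:L b3@11:R b4@12:L]
Beat 9 (R): throw ball1 h=5 -> lands@14:L; in-air after throw: [b2@10:L b3@11:R b4@12:L b1@14:L]
Beat 10 (L): throw ball2 h=3 -> lands@13:R; in-air after throw: [b3@11:R b4@12:L b2@13:R b1@14:L]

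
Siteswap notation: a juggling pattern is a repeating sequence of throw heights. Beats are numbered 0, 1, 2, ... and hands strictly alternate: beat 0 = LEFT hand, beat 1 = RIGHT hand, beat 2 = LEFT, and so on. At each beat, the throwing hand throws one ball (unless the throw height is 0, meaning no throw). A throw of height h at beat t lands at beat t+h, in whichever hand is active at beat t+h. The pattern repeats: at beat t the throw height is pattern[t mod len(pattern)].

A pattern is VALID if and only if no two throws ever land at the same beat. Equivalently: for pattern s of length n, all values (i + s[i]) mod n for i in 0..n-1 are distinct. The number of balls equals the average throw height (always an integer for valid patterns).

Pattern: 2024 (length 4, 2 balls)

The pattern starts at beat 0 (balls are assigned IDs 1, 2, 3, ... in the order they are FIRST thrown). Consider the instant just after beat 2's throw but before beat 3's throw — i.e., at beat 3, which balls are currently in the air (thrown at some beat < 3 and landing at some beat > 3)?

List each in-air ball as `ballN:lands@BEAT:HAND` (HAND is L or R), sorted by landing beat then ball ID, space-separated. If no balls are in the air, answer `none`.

Answer: ball1:lands@4:L

Derivation:
Beat 0 (L): throw ball1 h=2 -> lands@2:L; in-air after throw: [b1@2:L]
Beat 2 (L): throw ball1 h=2 -> lands@4:L; in-air after throw: [b1@4:L]
Beat 3 (R): throw ball2 h=4 -> lands@7:R; in-air after throw: [b1@4:L b2@7:R]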